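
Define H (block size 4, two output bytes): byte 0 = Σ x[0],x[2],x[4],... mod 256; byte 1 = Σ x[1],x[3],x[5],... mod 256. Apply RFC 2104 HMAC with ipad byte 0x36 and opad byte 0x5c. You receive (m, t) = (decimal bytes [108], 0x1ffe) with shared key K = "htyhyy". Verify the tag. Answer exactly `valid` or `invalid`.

invalid

Key "htyhyy" = 68 74 79 68 79 79 is 6 bytes > B = 4, so hash it first: H(key) = 5a 55, then zero-pad to 4 bytes: K' = 5a 55 00 00.
K' ⊕ ipad = 6c 63 36 36; K' ⊕ opad = 06 09 5c 5c.
Inner hash: even-index sum = 270 mod 256 = 14; odd-index sum = 153 mod 256 = 153 → 0e 99.
Outer hash (recomputed tag): even-index sum = 112 mod 256 = 112; odd-index sum = 254 mod 256 = 254 → 70 fe.
Recomputed tag = 70fe; claimed = 1ffe → mismatch.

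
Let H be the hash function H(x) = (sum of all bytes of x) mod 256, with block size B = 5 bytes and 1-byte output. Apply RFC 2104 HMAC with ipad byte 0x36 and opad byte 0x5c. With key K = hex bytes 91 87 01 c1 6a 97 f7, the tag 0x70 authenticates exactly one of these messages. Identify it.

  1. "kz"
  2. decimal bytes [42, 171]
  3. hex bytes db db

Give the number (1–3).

3

Key hex bytes 91 87 01 c1 6a 97 f7 is 7 bytes > B = 5, so hash it first: H(key) = d2, then zero-pad to 5 bytes: K' = d2 00 00 00 00.
K' ⊕ ipad = e4 36 36 36 36; K' ⊕ opad = 8e 5c 5c 5c 5c.
m1: inner = H(e4 36 36 36 36 6b 7a) = a1; tag = H(8e 5c 5c 5c 5c a1) = 9f
m2: inner = H(e4 36 36 36 36 2a ab) = 91; tag = H(8e 5c 5c 5c 5c 91) = 8f
m3: inner = H(e4 36 36 36 36 db db) = 72; tag = H(8e 5c 5c 5c 5c 72) = 70 ← matches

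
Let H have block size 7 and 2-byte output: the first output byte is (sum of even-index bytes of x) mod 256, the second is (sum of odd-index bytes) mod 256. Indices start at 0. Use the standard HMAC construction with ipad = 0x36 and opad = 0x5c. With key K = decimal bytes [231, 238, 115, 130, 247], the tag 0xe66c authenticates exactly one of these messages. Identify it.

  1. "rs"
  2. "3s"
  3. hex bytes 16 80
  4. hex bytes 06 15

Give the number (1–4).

Key decimal bytes [231, 238, 115, 130, 247] = e7 ee 73 82 f7 is 5 bytes ≤ B = 7; zero-pad to 7 bytes: K' = e7 ee 73 82 f7 00 00.
K' ⊕ ipad = d1 d8 45 b4 c1 36 36; K' ⊕ opad = bb b2 2f de ab 5c 5c.
m1: inner = H(d1 d8 45 b4 c1 36 36 72 73) = 80 34; tag = H(bb b2 2f de ab 5c 5c 80 34) = 256c
m2: inner = H(d1 d8 45 b4 c1 36 36 33 73) = 80 f5; tag = H(bb b2 2f de ab 5c 5c 80 f5) = e66c ← matches
m3: inner = H(d1 d8 45 b4 c1 36 36 16 80) = 8d d8; tag = H(bb b2 2f de ab 5c 5c 8d d8) = c979
m4: inner = H(d1 d8 45 b4 c1 36 36 06 15) = 22 c8; tag = H(bb b2 2f de ab 5c 5c 22 c8) = b90e

2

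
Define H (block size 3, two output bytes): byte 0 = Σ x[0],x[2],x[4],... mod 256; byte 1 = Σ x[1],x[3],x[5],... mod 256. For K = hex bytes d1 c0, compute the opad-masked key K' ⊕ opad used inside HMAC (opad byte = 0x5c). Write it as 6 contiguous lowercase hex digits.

Key hex bytes d1 c0 is 2 bytes ≤ B = 3; zero-pad to 3 bytes: K' = d1 c0 00.
XOR each byte with 0x5c: d1⊕5c=8d, c0⊕5c=9c, 00⊕5c=5c.

8d9c5c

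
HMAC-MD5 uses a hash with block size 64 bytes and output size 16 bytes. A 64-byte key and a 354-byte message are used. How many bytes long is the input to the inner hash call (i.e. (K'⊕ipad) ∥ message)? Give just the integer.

418

Key is 64 ≤ 64 bytes, zero-padded: |K'| = 64.
Inner input = (K'⊕ipad) ∥ m → 64 + 354 = 418 bytes.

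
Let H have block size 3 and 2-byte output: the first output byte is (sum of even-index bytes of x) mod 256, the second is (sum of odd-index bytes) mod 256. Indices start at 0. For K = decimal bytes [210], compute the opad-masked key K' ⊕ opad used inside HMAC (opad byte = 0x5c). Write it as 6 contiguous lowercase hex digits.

Key decimal bytes [210] = d2 is 1 byte ≤ B = 3; zero-pad to 3 bytes: K' = d2 00 00.
XOR each byte with 0x5c: d2⊕5c=8e, 00⊕5c=5c, 00⊕5c=5c.

8e5c5c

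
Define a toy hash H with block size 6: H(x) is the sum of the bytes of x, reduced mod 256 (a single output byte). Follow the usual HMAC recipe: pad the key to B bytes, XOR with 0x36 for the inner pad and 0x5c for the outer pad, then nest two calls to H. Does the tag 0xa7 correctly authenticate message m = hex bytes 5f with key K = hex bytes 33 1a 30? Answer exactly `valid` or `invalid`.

Key hex bytes 33 1a 30 is 3 bytes ≤ B = 6; zero-pad to 6 bytes: K' = 33 1a 30 00 00 00.
K' ⊕ ipad = 05 2c 06 36 36 36; K' ⊕ opad = 6f 46 6c 5c 5c 5c.
Inner hash: sum = 5+44+6+54+54+54+95 = 312; mod 256 = 56 → 38.
Outer hash (recomputed tag): sum = 111+70+108+92+92+92+56 = 621; mod 256 = 109 → 6d.
Recomputed tag = 6d; claimed = a7 → mismatch.

invalid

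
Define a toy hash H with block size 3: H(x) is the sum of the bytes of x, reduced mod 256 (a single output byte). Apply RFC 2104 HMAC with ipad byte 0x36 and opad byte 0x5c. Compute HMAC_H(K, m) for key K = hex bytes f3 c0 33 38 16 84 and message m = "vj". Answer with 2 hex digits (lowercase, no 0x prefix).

Key hex bytes f3 c0 33 38 16 84 is 6 bytes > B = 3, so hash it first: H(key) = b8, then zero-pad to 3 bytes: K' = b8 00 00.
K' ⊕ ipad = 8e 36 36.  K' ⊕ opad = e4 5c 5c.
Inner input = (K'⊕ipad) ∥ m = 8e 36 36 ∥ 76 6a.
Inner hash: sum = 142+54+54+118+106 = 474; mod 256 = 218 → da.
Outer input = (K'⊕opad) ∥ inner = e4 5c 5c ∥ da.
Outer hash (tag): sum = 228+92+92+218 = 630; mod 256 = 118 → 76.

76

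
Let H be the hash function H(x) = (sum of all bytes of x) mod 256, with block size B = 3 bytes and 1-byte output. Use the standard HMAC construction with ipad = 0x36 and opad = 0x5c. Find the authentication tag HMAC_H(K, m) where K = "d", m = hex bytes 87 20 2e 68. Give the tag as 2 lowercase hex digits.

Key "d" = 64 is 1 byte ≤ B = 3; zero-pad to 3 bytes: K' = 64 00 00.
K' ⊕ ipad = 52 36 36.  K' ⊕ opad = 38 5c 5c.
Inner input = (K'⊕ipad) ∥ m = 52 36 36 ∥ 87 20 2e 68.
Inner hash: sum = 82+54+54+135+32+46+104 = 507; mod 256 = 251 → fb.
Outer input = (K'⊕opad) ∥ inner = 38 5c 5c ∥ fb.
Outer hash (tag): sum = 56+92+92+251 = 491; mod 256 = 235 → eb.

eb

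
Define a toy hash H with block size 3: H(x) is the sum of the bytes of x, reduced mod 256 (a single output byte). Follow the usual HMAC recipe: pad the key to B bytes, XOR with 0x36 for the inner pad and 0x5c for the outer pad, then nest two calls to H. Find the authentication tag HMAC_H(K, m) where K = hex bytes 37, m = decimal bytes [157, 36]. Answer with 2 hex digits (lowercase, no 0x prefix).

Key hex bytes 37 is 1 byte ≤ B = 3; zero-pad to 3 bytes: K' = 37 00 00.
K' ⊕ ipad = 01 36 36.  K' ⊕ opad = 6b 5c 5c.
Inner input = (K'⊕ipad) ∥ m = 01 36 36 ∥ 9d 24.
Inner hash: sum = 1+54+54+157+36 = 302; mod 256 = 46 → 2e.
Outer input = (K'⊕opad) ∥ inner = 6b 5c 5c ∥ 2e.
Outer hash (tag): sum = 107+92+92+46 = 337; mod 256 = 81 → 51.

51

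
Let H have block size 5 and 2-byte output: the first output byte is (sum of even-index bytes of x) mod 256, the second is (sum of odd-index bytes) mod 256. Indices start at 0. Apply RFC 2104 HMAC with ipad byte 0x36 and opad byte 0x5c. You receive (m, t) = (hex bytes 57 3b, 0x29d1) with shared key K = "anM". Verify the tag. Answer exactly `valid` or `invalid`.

Key "anM" = 61 6e 4d is 3 bytes ≤ B = 5; zero-pad to 5 bytes: K' = 61 6e 4d 00 00.
K' ⊕ ipad = 57 58 7b 36 36; K' ⊕ opad = 3d 32 11 5c 5c.
Inner hash: even-index sum = 323 mod 256 = 67; odd-index sum = 229 mod 256 = 229 → 43 e5.
Outer hash (recomputed tag): even-index sum = 399 mod 256 = 143; odd-index sum = 209 mod 256 = 209 → 8f d1.
Recomputed tag = 8fd1; claimed = 29d1 → mismatch.

invalid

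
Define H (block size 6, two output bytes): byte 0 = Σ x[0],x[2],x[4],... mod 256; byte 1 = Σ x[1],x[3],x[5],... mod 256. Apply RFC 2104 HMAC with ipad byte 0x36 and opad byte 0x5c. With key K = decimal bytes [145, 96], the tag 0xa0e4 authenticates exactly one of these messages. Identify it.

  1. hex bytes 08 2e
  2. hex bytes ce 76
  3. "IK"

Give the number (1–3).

Key decimal bytes [145, 96] = 91 60 is 2 bytes ≤ B = 6; zero-pad to 6 bytes: K' = 91 60 00 00 00 00.
K' ⊕ ipad = a7 56 36 36 36 36; K' ⊕ opad = cd 3c 5c 5c 5c 5c.
m1: inner = H(a7 56 36 36 36 36 08 2e) = 1b f0; tag = H(cd 3c 5c 5c 5c 5c 1b f0) = a0e4 ← matches
m2: inner = H(a7 56 36 36 36 36 ce 76) = e1 38; tag = H(cd 3c 5c 5c 5c 5c e1 38) = 662c
m3: inner = H(a7 56 36 36 36 36 49 4b) = 5c 0d; tag = H(cd 3c 5c 5c 5c 5c 5c 0d) = e101

1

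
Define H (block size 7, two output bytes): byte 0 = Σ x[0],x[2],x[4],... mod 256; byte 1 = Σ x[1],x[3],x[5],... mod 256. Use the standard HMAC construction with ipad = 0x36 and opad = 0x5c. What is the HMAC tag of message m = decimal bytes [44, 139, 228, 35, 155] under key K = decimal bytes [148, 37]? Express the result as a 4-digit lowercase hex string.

0623

Key decimal bytes [148, 37] = 94 25 is 2 bytes ≤ B = 7; zero-pad to 7 bytes: K' = 94 25 00 00 00 00 00.
K' ⊕ ipad = a2 13 36 36 36 36 36.  K' ⊕ opad = c8 79 5c 5c 5c 5c 5c.
Inner input = (K'⊕ipad) ∥ m = a2 13 36 36 36 36 36 ∥ 2c 8b e4 23 9b.
Inner hash: even-index sum = 498 mod 256 = 242; odd-index sum = 554 mod 256 = 42 → f2 2a.
Outer input = (K'⊕opad) ∥ inner = c8 79 5c 5c 5c 5c 5c ∥ f2 2a.
Outer hash (tag): even-index sum = 518 mod 256 = 6; odd-index sum = 547 mod 256 = 35 → 06 23.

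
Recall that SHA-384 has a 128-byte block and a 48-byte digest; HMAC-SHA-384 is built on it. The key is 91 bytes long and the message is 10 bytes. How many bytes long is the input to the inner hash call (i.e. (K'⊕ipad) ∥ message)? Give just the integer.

Key is 91 ≤ 128 bytes, zero-padded: |K'| = 128.
Inner input = (K'⊕ipad) ∥ m → 128 + 10 = 138 bytes.

138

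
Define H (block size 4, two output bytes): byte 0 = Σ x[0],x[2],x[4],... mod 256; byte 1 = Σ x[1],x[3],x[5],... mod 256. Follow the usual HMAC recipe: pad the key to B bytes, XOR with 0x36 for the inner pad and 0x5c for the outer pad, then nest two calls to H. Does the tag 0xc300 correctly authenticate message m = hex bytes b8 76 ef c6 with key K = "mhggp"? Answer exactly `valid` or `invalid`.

invalid

Key "mhggp" = 6d 68 67 67 70 is 5 bytes > B = 4, so hash it first: H(key) = 44 cf, then zero-pad to 4 bytes: K' = 44 cf 00 00.
K' ⊕ ipad = 72 f9 36 36; K' ⊕ opad = 18 93 5c 5c.
Inner hash: even-index sum = 591 mod 256 = 79; odd-index sum = 619 mod 256 = 107 → 4f 6b.
Outer hash (recomputed tag): even-index sum = 195 mod 256 = 195; odd-index sum = 346 mod 256 = 90 → c3 5a.
Recomputed tag = c35a; claimed = c300 → mismatch.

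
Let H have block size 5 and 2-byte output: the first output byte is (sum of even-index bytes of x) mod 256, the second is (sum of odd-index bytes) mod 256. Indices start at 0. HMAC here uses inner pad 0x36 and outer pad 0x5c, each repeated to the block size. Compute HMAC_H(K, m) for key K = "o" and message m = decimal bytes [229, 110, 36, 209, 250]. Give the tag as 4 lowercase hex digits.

5abc

Key "o" = 6f is 1 byte ≤ B = 5; zero-pad to 5 bytes: K' = 6f 00 00 00 00.
K' ⊕ ipad = 59 36 36 36 36.  K' ⊕ opad = 33 5c 5c 5c 5c.
Inner input = (K'⊕ipad) ∥ m = 59 36 36 36 36 ∥ e5 6e 24 d1 fa.
Inner hash: even-index sum = 516 mod 256 = 4; odd-index sum = 623 mod 256 = 111 → 04 6f.
Outer input = (K'⊕opad) ∥ inner = 33 5c 5c 5c 5c ∥ 04 6f.
Outer hash (tag): even-index sum = 346 mod 256 = 90; odd-index sum = 188 mod 256 = 188 → 5a bc.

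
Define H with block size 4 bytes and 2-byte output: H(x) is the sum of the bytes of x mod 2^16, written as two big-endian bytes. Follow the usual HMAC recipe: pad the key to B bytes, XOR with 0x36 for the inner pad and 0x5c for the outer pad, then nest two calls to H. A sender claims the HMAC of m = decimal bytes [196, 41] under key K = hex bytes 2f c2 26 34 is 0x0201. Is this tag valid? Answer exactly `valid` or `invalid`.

Key hex bytes 2f c2 26 34 is exactly B = 4 bytes: K' = 2f c2 26 34.
K' ⊕ ipad = 19 f4 10 02; K' ⊕ opad = 73 9e 7a 68.
Inner hash: sum = 25+244+16+2+196+41 = 524 → 02 0c.
Outer hash (recomputed tag): sum = 115+158+122+104+2+12 = 513 → 02 01.
Recomputed tag = 0201; claimed = 0201 → match.

valid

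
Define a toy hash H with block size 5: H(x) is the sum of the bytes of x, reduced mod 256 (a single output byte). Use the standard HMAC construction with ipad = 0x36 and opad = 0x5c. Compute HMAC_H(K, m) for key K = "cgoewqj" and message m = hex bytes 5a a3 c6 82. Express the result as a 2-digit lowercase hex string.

Key "cgoewqj" = 63 67 6f 65 77 71 6a is 7 bytes > B = 5, so hash it first: H(key) = f0, then zero-pad to 5 bytes: K' = f0 00 00 00 00.
K' ⊕ ipad = c6 36 36 36 36.  K' ⊕ opad = ac 5c 5c 5c 5c.
Inner input = (K'⊕ipad) ∥ m = c6 36 36 36 36 ∥ 5a a3 c6 82.
Inner hash: sum = 198+54+54+54+54+90+163+198+130 = 995; mod 256 = 227 → e3.
Outer input = (K'⊕opad) ∥ inner = ac 5c 5c 5c 5c ∥ e3.
Outer hash (tag): sum = 172+92+92+92+92+227 = 767; mod 256 = 255 → ff.

ff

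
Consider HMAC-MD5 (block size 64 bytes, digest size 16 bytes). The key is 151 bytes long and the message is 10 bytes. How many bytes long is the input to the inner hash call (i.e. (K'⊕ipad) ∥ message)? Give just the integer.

Key is 151 > 64 bytes, so it is hashed to 16 bytes then zero-padded to 64: |K'| = 64.
Inner input = (K'⊕ipad) ∥ m → 64 + 10 = 74 bytes.

74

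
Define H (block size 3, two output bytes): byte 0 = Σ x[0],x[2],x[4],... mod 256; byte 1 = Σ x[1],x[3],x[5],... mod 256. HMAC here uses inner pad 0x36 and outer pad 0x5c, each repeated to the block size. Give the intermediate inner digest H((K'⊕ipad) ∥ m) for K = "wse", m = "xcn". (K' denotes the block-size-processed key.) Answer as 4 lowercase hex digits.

Key "wse" = 77 73 65 is exactly B = 3 bytes: K' = 77 73 65.
K' ⊕ ipad = 41 45 53.
Inner input = 41 45 53 ∥ 78 63 6e.
Inner hash: even-index sum = 247 mod 256 = 247; odd-index sum = 299 mod 256 = 43 → f7 2b.

f72b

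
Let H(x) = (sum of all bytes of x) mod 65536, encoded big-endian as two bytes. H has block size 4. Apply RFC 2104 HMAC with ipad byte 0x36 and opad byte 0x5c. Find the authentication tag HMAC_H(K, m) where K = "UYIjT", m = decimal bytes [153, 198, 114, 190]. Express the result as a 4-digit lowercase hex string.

Key "UYIjT" = 55 59 49 6a 54 is 5 bytes > B = 4, so hash it first: H(key) = 01 b5, then zero-pad to 4 bytes: K' = 01 b5 00 00.
K' ⊕ ipad = 37 83 36 36.  K' ⊕ opad = 5d e9 5c 5c.
Inner input = (K'⊕ipad) ∥ m = 37 83 36 36 ∥ 99 c6 72 be.
Inner hash: sum = 55+131+54+54+153+198+114+190 = 949 → 03 b5.
Outer input = (K'⊕opad) ∥ inner = 5d e9 5c 5c ∥ 03 b5.
Outer hash (tag): sum = 93+233+92+92+3+181 = 694 → 02 b6.

02b6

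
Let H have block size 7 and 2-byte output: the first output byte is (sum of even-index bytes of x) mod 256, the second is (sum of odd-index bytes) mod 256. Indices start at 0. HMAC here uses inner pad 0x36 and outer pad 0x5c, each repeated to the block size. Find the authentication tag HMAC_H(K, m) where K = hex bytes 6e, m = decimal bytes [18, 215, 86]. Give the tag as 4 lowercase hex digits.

Key hex bytes 6e is 1 byte ≤ B = 7; zero-pad to 7 bytes: K' = 6e 00 00 00 00 00 00.
K' ⊕ ipad = 58 36 36 36 36 36 36.  K' ⊕ opad = 32 5c 5c 5c 5c 5c 5c.
Inner input = (K'⊕ipad) ∥ m = 58 36 36 36 36 36 36 ∥ 12 d7 56.
Inner hash: even-index sum = 465 mod 256 = 209; odd-index sum = 266 mod 256 = 10 → d1 0a.
Outer input = (K'⊕opad) ∥ inner = 32 5c 5c 5c 5c 5c 5c ∥ d1 0a.
Outer hash (tag): even-index sum = 336 mod 256 = 80; odd-index sum = 485 mod 256 = 229 → 50 e5.

50e5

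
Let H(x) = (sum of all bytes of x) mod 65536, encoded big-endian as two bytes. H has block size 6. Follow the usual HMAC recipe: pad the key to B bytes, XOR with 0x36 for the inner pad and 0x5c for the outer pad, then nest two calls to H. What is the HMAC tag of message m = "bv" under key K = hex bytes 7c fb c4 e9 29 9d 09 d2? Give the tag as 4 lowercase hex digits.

Key hex bytes 7c fb c4 e9 29 9d 09 d2 is 8 bytes > B = 6, so hash it first: H(key) = 04 c5, then zero-pad to 6 bytes: K' = 04 c5 00 00 00 00.
K' ⊕ ipad = 32 f3 36 36 36 36.  K' ⊕ opad = 58 99 5c 5c 5c 5c.
Inner input = (K'⊕ipad) ∥ m = 32 f3 36 36 36 36 ∥ 62 76.
Inner hash: sum = 50+243+54+54+54+54+98+118 = 725 → 02 d5.
Outer input = (K'⊕opad) ∥ inner = 58 99 5c 5c 5c 5c ∥ 02 d5.
Outer hash (tag): sum = 88+153+92+92+92+92+2+213 = 824 → 03 38.

0338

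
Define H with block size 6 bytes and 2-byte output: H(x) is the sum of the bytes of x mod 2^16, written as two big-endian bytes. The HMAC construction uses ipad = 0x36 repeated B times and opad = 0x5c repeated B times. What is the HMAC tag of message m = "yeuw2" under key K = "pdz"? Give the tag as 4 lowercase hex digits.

Key "pdz" = 70 64 7a is 3 bytes ≤ B = 6; zero-pad to 6 bytes: K' = 70 64 7a 00 00 00.
K' ⊕ ipad = 46 52 4c 36 36 36.  K' ⊕ opad = 2c 38 26 5c 5c 5c.
Inner input = (K'⊕ipad) ∥ m = 46 52 4c 36 36 36 ∥ 79 65 75 77 32.
Inner hash: sum = 70+82+76+54+54+54+121+101+117+119+50 = 898 → 03 82.
Outer input = (K'⊕opad) ∥ inner = 2c 38 26 5c 5c 5c ∥ 03 82.
Outer hash (tag): sum = 44+56+38+92+92+92+3+130 = 547 → 02 23.

0223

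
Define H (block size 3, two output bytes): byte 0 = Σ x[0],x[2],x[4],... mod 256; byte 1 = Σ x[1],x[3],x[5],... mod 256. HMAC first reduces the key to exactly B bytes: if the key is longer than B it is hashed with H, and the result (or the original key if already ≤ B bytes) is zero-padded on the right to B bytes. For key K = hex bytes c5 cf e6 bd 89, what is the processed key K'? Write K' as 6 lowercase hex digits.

|K| = 5 > B = 3, so first hash the key.
H(K): even-index sum = 564 mod 256 = 52; odd-index sum = 396 mod 256 = 140 → 34 8c.
Zero-pad H(K) = 34 8c to 3 bytes: K' = 34 8c 00.

348c00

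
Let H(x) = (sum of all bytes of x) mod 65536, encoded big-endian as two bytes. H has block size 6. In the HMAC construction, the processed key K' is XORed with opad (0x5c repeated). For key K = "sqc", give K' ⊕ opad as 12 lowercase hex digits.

2f2d3f5c5c5c

Key "sqc" = 73 71 63 is 3 bytes ≤ B = 6; zero-pad to 6 bytes: K' = 73 71 63 00 00 00.
XOR each byte with 0x5c: 73⊕5c=2f, 71⊕5c=2d, 63⊕5c=3f, 00⊕5c=5c, 00⊕5c=5c, 00⊕5c=5c.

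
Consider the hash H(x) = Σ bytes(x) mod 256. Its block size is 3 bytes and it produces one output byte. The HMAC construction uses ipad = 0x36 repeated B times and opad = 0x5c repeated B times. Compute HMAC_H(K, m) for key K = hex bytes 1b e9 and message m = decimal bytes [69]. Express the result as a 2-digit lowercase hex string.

Key hex bytes 1b e9 is 2 bytes ≤ B = 3; zero-pad to 3 bytes: K' = 1b e9 00.
K' ⊕ ipad = 2d df 36.  K' ⊕ opad = 47 b5 5c.
Inner input = (K'⊕ipad) ∥ m = 2d df 36 ∥ 45.
Inner hash: sum = 45+223+54+69 = 391; mod 256 = 135 → 87.
Outer input = (K'⊕opad) ∥ inner = 47 b5 5c ∥ 87.
Outer hash (tag): sum = 71+181+92+135 = 479; mod 256 = 223 → df.

df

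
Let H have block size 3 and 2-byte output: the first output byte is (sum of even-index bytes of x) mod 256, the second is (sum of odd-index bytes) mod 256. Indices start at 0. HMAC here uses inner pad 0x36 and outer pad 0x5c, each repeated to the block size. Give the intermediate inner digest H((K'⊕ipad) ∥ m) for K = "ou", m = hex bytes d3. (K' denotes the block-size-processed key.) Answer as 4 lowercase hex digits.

8f16

Key "ou" = 6f 75 is 2 bytes ≤ B = 3; zero-pad to 3 bytes: K' = 6f 75 00.
K' ⊕ ipad = 59 43 36.
Inner input = 59 43 36 ∥ d3.
Inner hash: even-index sum = 143 mod 256 = 143; odd-index sum = 278 mod 256 = 22 → 8f 16.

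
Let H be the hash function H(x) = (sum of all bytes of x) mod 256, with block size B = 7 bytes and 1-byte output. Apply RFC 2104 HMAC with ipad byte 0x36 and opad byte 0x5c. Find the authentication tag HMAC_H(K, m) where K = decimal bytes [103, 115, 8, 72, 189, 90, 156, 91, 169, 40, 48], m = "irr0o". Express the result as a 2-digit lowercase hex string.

cc

Key decimal bytes [103, 115, 8, 72, 189, 90, 156, 91, 169, 40, 48] = 67 73 08 48 bd 5a 9c 5b a9 28 30 is 11 bytes > B = 7, so hash it first: H(key) = 39, then zero-pad to 7 bytes: K' = 39 00 00 00 00 00 00.
K' ⊕ ipad = 0f 36 36 36 36 36 36.  K' ⊕ opad = 65 5c 5c 5c 5c 5c 5c.
Inner input = (K'⊕ipad) ∥ m = 0f 36 36 36 36 36 36 ∥ 69 72 72 30 6f.
Inner hash: sum = 15+54+54+54+54+54+54+105+114+114+48+111 = 831; mod 256 = 63 → 3f.
Outer input = (K'⊕opad) ∥ inner = 65 5c 5c 5c 5c 5c 5c ∥ 3f.
Outer hash (tag): sum = 101+92+92+92+92+92+92+63 = 716; mod 256 = 204 → cc.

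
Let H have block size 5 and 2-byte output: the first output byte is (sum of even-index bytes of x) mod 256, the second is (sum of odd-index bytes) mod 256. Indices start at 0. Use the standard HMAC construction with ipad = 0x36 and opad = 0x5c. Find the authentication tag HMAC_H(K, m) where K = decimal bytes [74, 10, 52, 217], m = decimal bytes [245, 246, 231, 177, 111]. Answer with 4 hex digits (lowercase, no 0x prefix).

Key decimal bytes [74, 10, 52, 217] = 4a 0a 34 d9 is 4 bytes ≤ B = 5; zero-pad to 5 bytes: K' = 4a 0a 34 d9 00.
K' ⊕ ipad = 7c 3c 02 ef 36.  K' ⊕ opad = 16 56 68 85 5c.
Inner input = (K'⊕ipad) ∥ m = 7c 3c 02 ef 36 ∥ f5 f6 e7 b1 6f.
Inner hash: even-index sum = 603 mod 256 = 91; odd-index sum = 886 mod 256 = 118 → 5b 76.
Outer input = (K'⊕opad) ∥ inner = 16 56 68 85 5c ∥ 5b 76.
Outer hash (tag): even-index sum = 336 mod 256 = 80; odd-index sum = 310 mod 256 = 54 → 50 36.

5036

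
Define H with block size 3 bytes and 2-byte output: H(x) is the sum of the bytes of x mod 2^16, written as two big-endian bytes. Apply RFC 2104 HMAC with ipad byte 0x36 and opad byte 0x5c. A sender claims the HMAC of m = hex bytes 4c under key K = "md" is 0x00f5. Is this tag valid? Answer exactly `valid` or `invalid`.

Key "md" = 6d 64 is 2 bytes ≤ B = 3; zero-pad to 3 bytes: K' = 6d 64 00.
K' ⊕ ipad = 5b 52 36; K' ⊕ opad = 31 38 5c.
Inner hash: sum = 91+82+54+76 = 303 → 01 2f.
Outer hash (recomputed tag): sum = 49+56+92+1+47 = 245 → 00 f5.
Recomputed tag = 00f5; claimed = 00f5 → match.

valid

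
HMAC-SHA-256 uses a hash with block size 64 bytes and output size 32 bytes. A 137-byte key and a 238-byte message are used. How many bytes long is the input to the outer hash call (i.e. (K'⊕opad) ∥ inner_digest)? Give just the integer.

96

Key is 137 > 64 bytes, so it is hashed to 32 bytes then zero-padded to 64: |K'| = 64.
Outer input = (K'⊕opad) ∥ H(inner) → 64 + 32 = 96 bytes.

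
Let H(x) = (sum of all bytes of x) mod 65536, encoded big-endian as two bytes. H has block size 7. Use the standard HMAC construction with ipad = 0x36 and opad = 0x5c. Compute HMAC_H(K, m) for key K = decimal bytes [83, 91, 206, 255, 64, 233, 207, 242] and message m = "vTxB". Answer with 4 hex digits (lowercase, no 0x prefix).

Key decimal bytes [83, 91, 206, 255, 64, 233, 207, 242] = 53 5b ce ff 40 e9 cf f2 is 8 bytes > B = 7, so hash it first: H(key) = 05 65, then zero-pad to 7 bytes: K' = 05 65 00 00 00 00 00.
K' ⊕ ipad = 33 53 36 36 36 36 36.  K' ⊕ opad = 59 39 5c 5c 5c 5c 5c.
Inner input = (K'⊕ipad) ∥ m = 33 53 36 36 36 36 36 ∥ 76 54 78 42.
Inner hash: sum = 51+83+54+54+54+54+54+118+84+120+66 = 792 → 03 18.
Outer input = (K'⊕opad) ∥ inner = 59 39 5c 5c 5c 5c 5c ∥ 03 18.
Outer hash (tag): sum = 89+57+92+92+92+92+92+3+24 = 633 → 02 79.

0279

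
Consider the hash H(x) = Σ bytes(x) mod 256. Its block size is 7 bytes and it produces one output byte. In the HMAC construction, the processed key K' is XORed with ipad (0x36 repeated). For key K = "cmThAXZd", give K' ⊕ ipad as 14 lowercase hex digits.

d5363636363636

Key "cmThAXZd" = 63 6d 54 68 41 58 5a 64 is 8 bytes > B = 7, so hash it first: H(key) = e3, then zero-pad to 7 bytes: K' = e3 00 00 00 00 00 00.
XOR each byte with 0x36: e3⊕36=d5, 00⊕36=36, 00⊕36=36, 00⊕36=36, 00⊕36=36, 00⊕36=36, 00⊕36=36.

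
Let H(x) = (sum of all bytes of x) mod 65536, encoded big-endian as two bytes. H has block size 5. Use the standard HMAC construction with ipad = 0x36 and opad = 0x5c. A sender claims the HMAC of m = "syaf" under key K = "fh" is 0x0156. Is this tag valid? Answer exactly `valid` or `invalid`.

invalid

Key "fh" = 66 68 is 2 bytes ≤ B = 5; zero-pad to 5 bytes: K' = 66 68 00 00 00.
K' ⊕ ipad = 50 5e 36 36 36; K' ⊕ opad = 3a 34 5c 5c 5c.
Inner hash: sum = 80+94+54+54+54+115+121+97+102 = 771 → 03 03.
Outer hash (recomputed tag): sum = 58+52+92+92+92+3+3 = 392 → 01 88.
Recomputed tag = 0188; claimed = 0156 → mismatch.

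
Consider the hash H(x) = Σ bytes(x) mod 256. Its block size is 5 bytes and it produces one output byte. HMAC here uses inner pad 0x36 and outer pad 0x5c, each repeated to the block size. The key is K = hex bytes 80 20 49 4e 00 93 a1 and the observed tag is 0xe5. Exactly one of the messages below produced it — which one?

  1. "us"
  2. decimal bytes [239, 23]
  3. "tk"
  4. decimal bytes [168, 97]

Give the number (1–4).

4

Key hex bytes 80 20 49 4e 00 93 a1 is 7 bytes > B = 5, so hash it first: H(key) = 6b, then zero-pad to 5 bytes: K' = 6b 00 00 00 00.
K' ⊕ ipad = 5d 36 36 36 36; K' ⊕ opad = 37 5c 5c 5c 5c.
m1: inner = H(5d 36 36 36 36 75 73) = 1d; tag = H(37 5c 5c 5c 5c 1d) = c4
m2: inner = H(5d 36 36 36 36 ef 17) = 3b; tag = H(37 5c 5c 5c 5c 3b) = e2
m3: inner = H(5d 36 36 36 36 74 6b) = 14; tag = H(37 5c 5c 5c 5c 14) = bb
m4: inner = H(5d 36 36 36 36 a8 61) = 3e; tag = H(37 5c 5c 5c 5c 3e) = e5 ← matches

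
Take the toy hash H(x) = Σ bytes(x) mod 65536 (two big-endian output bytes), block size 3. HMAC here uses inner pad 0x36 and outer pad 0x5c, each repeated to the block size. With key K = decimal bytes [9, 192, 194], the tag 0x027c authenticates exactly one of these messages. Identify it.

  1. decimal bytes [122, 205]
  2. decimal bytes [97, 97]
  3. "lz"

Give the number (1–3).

2

Key decimal bytes [9, 192, 194] = 09 c0 c2 is exactly B = 3 bytes: K' = 09 c0 c2.
K' ⊕ ipad = 3f f6 f4; K' ⊕ opad = 55 9c 9e.
m1: inner = H(3f f6 f4 7a cd) = 03 70; tag = H(55 9c 9e 03 70) = 0202
m2: inner = H(3f f6 f4 61 61) = 02 eb; tag = H(55 9c 9e 02 eb) = 027c ← matches
m3: inner = H(3f f6 f4 6c 7a) = 03 0f; tag = H(55 9c 9e 03 0f) = 01a1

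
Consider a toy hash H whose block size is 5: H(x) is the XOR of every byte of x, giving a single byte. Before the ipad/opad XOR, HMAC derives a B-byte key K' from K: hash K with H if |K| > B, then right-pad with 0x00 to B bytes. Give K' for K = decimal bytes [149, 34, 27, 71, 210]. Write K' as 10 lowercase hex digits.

95221b47d2

Key decimal bytes [149, 34, 27, 71, 210] = 95 22 1b 47 d2 is exactly B = 5 bytes: K' = 95 22 1b 47 d2.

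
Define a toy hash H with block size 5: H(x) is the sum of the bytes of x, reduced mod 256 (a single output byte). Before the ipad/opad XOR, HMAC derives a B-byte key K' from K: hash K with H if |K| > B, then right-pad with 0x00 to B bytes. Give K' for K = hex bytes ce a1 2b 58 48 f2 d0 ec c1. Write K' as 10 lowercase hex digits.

a900000000

|K| = 9 > B = 5, so first hash the key.
H(K): sum = 206+161+43+88+72+242+208+236+193 = 1449; mod 256 = 169 → a9.
Zero-pad H(K) = a9 to 5 bytes: K' = a9 00 00 00 00.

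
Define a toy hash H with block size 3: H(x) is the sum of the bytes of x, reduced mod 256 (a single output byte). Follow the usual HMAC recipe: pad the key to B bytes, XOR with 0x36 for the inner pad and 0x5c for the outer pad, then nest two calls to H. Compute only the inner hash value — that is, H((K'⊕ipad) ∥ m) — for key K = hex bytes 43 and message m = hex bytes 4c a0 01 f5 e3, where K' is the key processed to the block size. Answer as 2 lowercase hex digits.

a6

Key hex bytes 43 is 1 byte ≤ B = 3; zero-pad to 3 bytes: K' = 43 00 00.
K' ⊕ ipad = 75 36 36.
Inner input = 75 36 36 ∥ 4c a0 01 f5 e3.
Inner hash: sum = 117+54+54+76+160+1+245+227 = 934; mod 256 = 166 → a6.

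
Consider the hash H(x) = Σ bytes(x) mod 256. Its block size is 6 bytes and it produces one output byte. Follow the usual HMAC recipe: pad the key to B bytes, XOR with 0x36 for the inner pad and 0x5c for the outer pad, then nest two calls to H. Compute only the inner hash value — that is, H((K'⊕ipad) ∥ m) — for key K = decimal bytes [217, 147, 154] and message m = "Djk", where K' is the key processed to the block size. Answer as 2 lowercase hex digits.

fb

Key decimal bytes [217, 147, 154] = d9 93 9a is 3 bytes ≤ B = 6; zero-pad to 6 bytes: K' = d9 93 9a 00 00 00.
K' ⊕ ipad = ef a5 ac 36 36 36.
Inner input = ef a5 ac 36 36 36 ∥ 44 6a 6b.
Inner hash: sum = 239+165+172+54+54+54+68+106+107 = 1019; mod 256 = 251 → fb.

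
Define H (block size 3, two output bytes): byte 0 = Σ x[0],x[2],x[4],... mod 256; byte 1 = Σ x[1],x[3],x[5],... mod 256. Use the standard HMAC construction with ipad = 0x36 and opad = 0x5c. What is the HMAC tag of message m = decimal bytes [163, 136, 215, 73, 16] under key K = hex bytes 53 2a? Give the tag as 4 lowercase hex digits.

Key hex bytes 53 2a is 2 bytes ≤ B = 3; zero-pad to 3 bytes: K' = 53 2a 00.
K' ⊕ ipad = 65 1c 36.  K' ⊕ opad = 0f 76 5c.
Inner input = (K'⊕ipad) ∥ m = 65 1c 36 ∥ a3 88 d7 49 10.
Inner hash: even-index sum = 364 mod 256 = 108; odd-index sum = 422 mod 256 = 166 → 6c a6.
Outer input = (K'⊕opad) ∥ inner = 0f 76 5c ∥ 6c a6.
Outer hash (tag): even-index sum = 273 mod 256 = 17; odd-index sum = 226 mod 256 = 226 → 11 e2.

11e2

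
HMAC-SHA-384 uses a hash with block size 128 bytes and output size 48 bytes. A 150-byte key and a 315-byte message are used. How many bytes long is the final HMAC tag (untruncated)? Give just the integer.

48

The tag is one SHA-384 digest: 48 bytes.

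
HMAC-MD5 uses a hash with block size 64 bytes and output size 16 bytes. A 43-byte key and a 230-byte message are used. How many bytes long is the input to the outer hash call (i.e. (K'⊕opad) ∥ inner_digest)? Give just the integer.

Key is 43 ≤ 64 bytes, zero-padded: |K'| = 64.
Outer input = (K'⊕opad) ∥ H(inner) → 64 + 16 = 80 bytes.

80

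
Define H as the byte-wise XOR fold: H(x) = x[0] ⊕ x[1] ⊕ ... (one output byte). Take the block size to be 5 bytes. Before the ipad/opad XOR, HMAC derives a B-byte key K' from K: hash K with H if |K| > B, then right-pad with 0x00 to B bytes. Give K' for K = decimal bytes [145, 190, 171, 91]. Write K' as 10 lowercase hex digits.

Key decimal bytes [145, 190, 171, 91] = 91 be ab 5b is 4 bytes ≤ B = 5; zero-pad to 5 bytes: K' = 91 be ab 5b 00.

91beab5b00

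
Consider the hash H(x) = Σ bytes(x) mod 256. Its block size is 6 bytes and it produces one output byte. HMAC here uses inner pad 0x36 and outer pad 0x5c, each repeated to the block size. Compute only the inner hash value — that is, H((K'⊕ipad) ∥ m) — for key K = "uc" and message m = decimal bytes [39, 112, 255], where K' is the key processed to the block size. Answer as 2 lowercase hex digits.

06

Key "uc" = 75 63 is 2 bytes ≤ B = 6; zero-pad to 6 bytes: K' = 75 63 00 00 00 00.
K' ⊕ ipad = 43 55 36 36 36 36.
Inner input = 43 55 36 36 36 36 ∥ 27 70 ff.
Inner hash: sum = 67+85+54+54+54+54+39+112+255 = 774; mod 256 = 6 → 06.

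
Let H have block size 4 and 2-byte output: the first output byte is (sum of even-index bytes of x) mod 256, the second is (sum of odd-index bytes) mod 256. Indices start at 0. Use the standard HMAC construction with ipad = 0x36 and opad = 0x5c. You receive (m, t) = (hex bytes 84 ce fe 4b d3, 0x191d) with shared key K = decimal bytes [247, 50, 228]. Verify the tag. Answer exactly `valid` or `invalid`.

Key decimal bytes [247, 50, 228] = f7 32 e4 is 3 bytes ≤ B = 4; zero-pad to 4 bytes: K' = f7 32 e4 00.
K' ⊕ ipad = c1 04 d2 36; K' ⊕ opad = ab 6e b8 5c.
Inner hash: even-index sum = 1000 mod 256 = 232; odd-index sum = 339 mod 256 = 83 → e8 53.
Outer hash (recomputed tag): even-index sum = 587 mod 256 = 75; odd-index sum = 285 mod 256 = 29 → 4b 1d.
Recomputed tag = 4b1d; claimed = 191d → mismatch.

invalid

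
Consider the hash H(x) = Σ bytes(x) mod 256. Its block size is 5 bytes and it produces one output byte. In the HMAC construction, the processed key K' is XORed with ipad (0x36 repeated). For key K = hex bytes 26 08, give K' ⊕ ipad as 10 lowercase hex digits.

103e363636

Key hex bytes 26 08 is 2 bytes ≤ B = 5; zero-pad to 5 bytes: K' = 26 08 00 00 00.
XOR each byte with 0x36: 26⊕36=10, 08⊕36=3e, 00⊕36=36, 00⊕36=36, 00⊕36=36.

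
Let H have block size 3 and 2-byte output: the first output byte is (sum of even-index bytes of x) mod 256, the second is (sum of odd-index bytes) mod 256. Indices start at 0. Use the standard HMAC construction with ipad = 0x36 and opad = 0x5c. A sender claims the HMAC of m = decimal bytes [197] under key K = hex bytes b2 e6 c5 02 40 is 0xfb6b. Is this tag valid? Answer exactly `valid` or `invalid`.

Key hex bytes b2 e6 c5 02 40 is 5 bytes > B = 3, so hash it first: H(key) = b7 e8, then zero-pad to 3 bytes: K' = b7 e8 00.
K' ⊕ ipad = 81 de 36; K' ⊕ opad = eb b4 5c.
Inner hash: even-index sum = 183 mod 256 = 183; odd-index sum = 419 mod 256 = 163 → b7 a3.
Outer hash (recomputed tag): even-index sum = 490 mod 256 = 234; odd-index sum = 363 mod 256 = 107 → ea 6b.
Recomputed tag = ea6b; claimed = fb6b → mismatch.

invalid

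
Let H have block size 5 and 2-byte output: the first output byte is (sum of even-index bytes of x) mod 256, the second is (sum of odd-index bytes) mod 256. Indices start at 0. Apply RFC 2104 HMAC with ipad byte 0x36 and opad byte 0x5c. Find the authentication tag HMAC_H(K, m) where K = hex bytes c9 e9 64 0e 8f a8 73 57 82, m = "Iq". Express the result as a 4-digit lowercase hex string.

e46a

Key hex bytes c9 e9 64 0e 8f a8 73 57 82 is 9 bytes > B = 5, so hash it first: H(key) = b1 f6, then zero-pad to 5 bytes: K' = b1 f6 00 00 00.
K' ⊕ ipad = 87 c0 36 36 36.  K' ⊕ opad = ed aa 5c 5c 5c.
Inner input = (K'⊕ipad) ∥ m = 87 c0 36 36 36 ∥ 49 71.
Inner hash: even-index sum = 356 mod 256 = 100; odd-index sum = 319 mod 256 = 63 → 64 3f.
Outer input = (K'⊕opad) ∥ inner = ed aa 5c 5c 5c ∥ 64 3f.
Outer hash (tag): even-index sum = 484 mod 256 = 228; odd-index sum = 362 mod 256 = 106 → e4 6a.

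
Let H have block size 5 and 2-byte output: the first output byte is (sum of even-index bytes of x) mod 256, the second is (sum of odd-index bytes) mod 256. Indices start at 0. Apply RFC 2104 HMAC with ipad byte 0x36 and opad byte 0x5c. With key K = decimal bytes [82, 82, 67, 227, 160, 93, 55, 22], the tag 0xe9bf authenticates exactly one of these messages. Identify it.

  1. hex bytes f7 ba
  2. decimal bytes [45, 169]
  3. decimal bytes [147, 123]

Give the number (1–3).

2

Key decimal bytes [82, 82, 67, 227, 160, 93, 55, 22] = 52 52 43 e3 a0 5d 37 16 is 8 bytes > B = 5, so hash it first: H(key) = 6c a8, then zero-pad to 5 bytes: K' = 6c a8 00 00 00.
K' ⊕ ipad = 5a 9e 36 36 36; K' ⊕ opad = 30 f4 5c 5c 5c.
m1: inner = H(5a 9e 36 36 36 f7 ba) = 80 cb; tag = H(30 f4 5c 5c 5c 80 cb) = b3d0
m2: inner = H(5a 9e 36 36 36 2d a9) = 6f 01; tag = H(30 f4 5c 5c 5c 6f 01) = e9bf ← matches
m3: inner = H(5a 9e 36 36 36 93 7b) = 41 67; tag = H(30 f4 5c 5c 5c 41 67) = 4f91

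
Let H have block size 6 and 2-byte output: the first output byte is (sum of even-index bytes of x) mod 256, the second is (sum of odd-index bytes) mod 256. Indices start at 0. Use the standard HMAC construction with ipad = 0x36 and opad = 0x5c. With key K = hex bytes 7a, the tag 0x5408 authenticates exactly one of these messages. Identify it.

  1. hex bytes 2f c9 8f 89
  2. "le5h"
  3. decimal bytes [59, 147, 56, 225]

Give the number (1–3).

Key hex bytes 7a is 1 byte ≤ B = 6; zero-pad to 6 bytes: K' = 7a 00 00 00 00 00.
K' ⊕ ipad = 4c 36 36 36 36 36; K' ⊕ opad = 26 5c 5c 5c 5c 5c.
m1: inner = H(4c 36 36 36 36 36 2f c9 8f 89) = 76 f4; tag = H(26 5c 5c 5c 5c 5c 76 f4) = 5408 ← matches
m2: inner = H(4c 36 36 36 36 36 6c 65 35 68) = 59 6f; tag = H(26 5c 5c 5c 5c 5c 59 6f) = 3783
m3: inner = H(4c 36 36 36 36 36 3b 93 38 e1) = 2b 16; tag = H(26 5c 5c 5c 5c 5c 2b 16) = 092a

1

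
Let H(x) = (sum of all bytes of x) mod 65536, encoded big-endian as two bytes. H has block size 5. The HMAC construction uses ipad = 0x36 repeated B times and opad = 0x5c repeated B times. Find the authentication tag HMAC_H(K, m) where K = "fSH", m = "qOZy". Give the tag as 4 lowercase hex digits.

Key "fSH" = 66 53 48 is 3 bytes ≤ B = 5; zero-pad to 5 bytes: K' = 66 53 48 00 00.
K' ⊕ ipad = 50 65 7e 36 36.  K' ⊕ opad = 3a 0f 14 5c 5c.
Inner input = (K'⊕ipad) ∥ m = 50 65 7e 36 36 ∥ 71 4f 5a 79.
Inner hash: sum = 80+101+126+54+54+113+79+90+121 = 818 → 03 32.
Outer input = (K'⊕opad) ∥ inner = 3a 0f 14 5c 5c ∥ 03 32.
Outer hash (tag): sum = 58+15+20+92+92+3+50 = 330 → 01 4a.

014a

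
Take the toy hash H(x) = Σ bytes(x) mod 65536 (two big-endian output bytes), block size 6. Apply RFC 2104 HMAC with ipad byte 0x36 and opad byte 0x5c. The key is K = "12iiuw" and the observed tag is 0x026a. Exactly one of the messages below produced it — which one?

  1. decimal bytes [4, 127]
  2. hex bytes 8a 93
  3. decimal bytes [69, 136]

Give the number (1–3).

1

Key "12iiuw" = 31 32 69 69 75 77 is exactly B = 6 bytes: K' = 31 32 69 69 75 77.
K' ⊕ ipad = 07 04 5f 5f 43 41; K' ⊕ opad = 6d 6e 35 35 29 2b.
m1: inner = H(07 04 5f 5f 43 41 04 7f) = 01 d0; tag = H(6d 6e 35 35 29 2b 01 d0) = 026a ← matches
m2: inner = H(07 04 5f 5f 43 41 8a 93) = 02 6a; tag = H(6d 6e 35 35 29 2b 02 6a) = 0205
m3: inner = H(07 04 5f 5f 43 41 45 88) = 02 1a; tag = H(6d 6e 35 35 29 2b 02 1a) = 01b5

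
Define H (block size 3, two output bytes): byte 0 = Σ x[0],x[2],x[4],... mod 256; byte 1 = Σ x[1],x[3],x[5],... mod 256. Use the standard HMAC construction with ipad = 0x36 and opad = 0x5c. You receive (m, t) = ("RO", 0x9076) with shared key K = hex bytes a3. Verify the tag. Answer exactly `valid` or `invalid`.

Key hex bytes a3 is 1 byte ≤ B = 3; zero-pad to 3 bytes: K' = a3 00 00.
K' ⊕ ipad = 95 36 36; K' ⊕ opad = ff 5c 5c.
Inner hash: even-index sum = 282 mod 256 = 26; odd-index sum = 136 mod 256 = 136 → 1a 88.
Outer hash (recomputed tag): even-index sum = 483 mod 256 = 227; odd-index sum = 118 mod 256 = 118 → e3 76.
Recomputed tag = e376; claimed = 9076 → mismatch.

invalid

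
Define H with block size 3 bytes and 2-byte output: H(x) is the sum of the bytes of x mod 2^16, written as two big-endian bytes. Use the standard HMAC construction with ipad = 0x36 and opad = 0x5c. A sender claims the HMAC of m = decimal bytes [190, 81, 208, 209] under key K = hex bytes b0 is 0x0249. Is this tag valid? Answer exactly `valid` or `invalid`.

valid

Key hex bytes b0 is 1 byte ≤ B = 3; zero-pad to 3 bytes: K' = b0 00 00.
K' ⊕ ipad = 86 36 36; K' ⊕ opad = ec 5c 5c.
Inner hash: sum = 134+54+54+190+81+208+209 = 930 → 03 a2.
Outer hash (recomputed tag): sum = 236+92+92+3+162 = 585 → 02 49.
Recomputed tag = 0249; claimed = 0249 → match.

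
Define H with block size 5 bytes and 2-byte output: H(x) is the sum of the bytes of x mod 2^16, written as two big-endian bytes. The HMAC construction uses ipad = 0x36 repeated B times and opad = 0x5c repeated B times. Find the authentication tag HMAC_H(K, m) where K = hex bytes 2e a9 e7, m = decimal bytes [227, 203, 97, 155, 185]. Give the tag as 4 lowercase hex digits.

0336

Key hex bytes 2e a9 e7 is 3 bytes ≤ B = 5; zero-pad to 5 bytes: K' = 2e a9 e7 00 00.
K' ⊕ ipad = 18 9f d1 36 36.  K' ⊕ opad = 72 f5 bb 5c 5c.
Inner input = (K'⊕ipad) ∥ m = 18 9f d1 36 36 ∥ e3 cb 61 9b b9.
Inner hash: sum = 24+159+209+54+54+227+203+97+155+185 = 1367 → 05 57.
Outer input = (K'⊕opad) ∥ inner = 72 f5 bb 5c 5c ∥ 05 57.
Outer hash (tag): sum = 114+245+187+92+92+5+87 = 822 → 03 36.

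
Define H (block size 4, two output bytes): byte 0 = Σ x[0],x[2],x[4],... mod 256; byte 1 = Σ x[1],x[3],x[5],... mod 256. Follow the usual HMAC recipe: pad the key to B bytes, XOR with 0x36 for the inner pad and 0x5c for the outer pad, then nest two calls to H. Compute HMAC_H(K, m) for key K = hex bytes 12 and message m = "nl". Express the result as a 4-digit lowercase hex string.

7290

Key hex bytes 12 is 1 byte ≤ B = 4; zero-pad to 4 bytes: K' = 12 00 00 00.
K' ⊕ ipad = 24 36 36 36.  K' ⊕ opad = 4e 5c 5c 5c.
Inner input = (K'⊕ipad) ∥ m = 24 36 36 36 ∥ 6e 6c.
Inner hash: even-index sum = 200 mod 256 = 200; odd-index sum = 216 mod 256 = 216 → c8 d8.
Outer input = (K'⊕opad) ∥ inner = 4e 5c 5c 5c ∥ c8 d8.
Outer hash (tag): even-index sum = 370 mod 256 = 114; odd-index sum = 400 mod 256 = 144 → 72 90.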